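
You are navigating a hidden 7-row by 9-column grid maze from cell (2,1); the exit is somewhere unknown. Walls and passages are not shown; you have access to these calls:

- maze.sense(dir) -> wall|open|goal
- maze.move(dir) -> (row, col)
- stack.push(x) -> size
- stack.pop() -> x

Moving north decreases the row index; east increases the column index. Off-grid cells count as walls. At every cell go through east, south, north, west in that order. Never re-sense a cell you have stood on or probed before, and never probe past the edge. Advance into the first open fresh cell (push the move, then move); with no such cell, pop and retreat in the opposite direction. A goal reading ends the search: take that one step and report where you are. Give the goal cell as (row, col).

Act: maze.sense[dir=east]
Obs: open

Act: stack.push[x=east]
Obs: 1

Act: maze.move[dir=east]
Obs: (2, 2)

Act: maze.sense[dir=east]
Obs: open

Act: stack.push[x=east]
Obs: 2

Act: maze.move[dir=east]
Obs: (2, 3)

Act: maze.sense[dir=east]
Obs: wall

Act: maze.sense[dir=south]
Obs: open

Act: stack.push[x=south]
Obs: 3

Act: maze.move[dir=south]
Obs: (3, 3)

Act: maze.sense[dir=east]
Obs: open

Act: stack.push[x=east]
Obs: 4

Act: maze.move[dir=east]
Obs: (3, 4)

Act: maze.sense[dir=east]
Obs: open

Act: stack.push[x=east]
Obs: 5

Act: maze.move[dir=east]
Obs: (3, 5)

Act: maze.sense[dir=east]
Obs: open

Act: stack.push[x=east]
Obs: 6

Act: maze.move[dir=east]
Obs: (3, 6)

Act: maze.sense[dir=east]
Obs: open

Act: stack.push[x=east]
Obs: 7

Act: maze.move[dir=east]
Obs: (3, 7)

Act: maze.sense[dir=east]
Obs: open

Act: stack.push[x=east]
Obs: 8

Act: maze.move[dir=east]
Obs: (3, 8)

Act: maze.sense[dir=south]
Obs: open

Act: stack.push[x=south]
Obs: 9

Act: maze.move[dir=south]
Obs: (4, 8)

Act: maze.sense[dir=south]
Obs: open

Act: stack.push[x=south]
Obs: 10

Act: maze.move[dir=south]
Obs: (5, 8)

Act: maze.sense[dir=south]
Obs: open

Act: stack.push[x=south]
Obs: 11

Act: maze.move[dir=south]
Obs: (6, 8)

Act: maze.sense[dir=west]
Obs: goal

Act: maze.move[dir=west]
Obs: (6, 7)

Answer: (6, 7)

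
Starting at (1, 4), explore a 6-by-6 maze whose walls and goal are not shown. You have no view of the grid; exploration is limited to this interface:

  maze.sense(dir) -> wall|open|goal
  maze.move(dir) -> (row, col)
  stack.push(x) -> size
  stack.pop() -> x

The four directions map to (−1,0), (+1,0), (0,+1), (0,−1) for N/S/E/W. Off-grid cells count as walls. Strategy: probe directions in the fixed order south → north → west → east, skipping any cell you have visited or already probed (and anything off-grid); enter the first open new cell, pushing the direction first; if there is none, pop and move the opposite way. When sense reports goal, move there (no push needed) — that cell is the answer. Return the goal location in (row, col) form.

>>> maze.sense dir→south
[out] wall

>>> maze.sense dir→north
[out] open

>>> stack.push x→north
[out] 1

>>> maze.move dir→north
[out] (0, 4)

>>> maze.sense dir→west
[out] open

>>> stack.push x→west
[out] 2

>>> maze.move dir→west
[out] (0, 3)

>>> maze.sense dir→south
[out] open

>>> stack.push x→south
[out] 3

>>> maze.move dir→south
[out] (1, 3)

>>> maze.sense dir→south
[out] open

>>> stack.push x→south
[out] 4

>>> maze.move dir→south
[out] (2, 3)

>>> maze.sense dir→south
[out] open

>>> stack.push x→south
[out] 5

>>> maze.move dir→south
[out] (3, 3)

>>> maze.sense dir→south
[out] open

>>> stack.push x→south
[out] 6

>>> maze.move dir→south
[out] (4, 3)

>>> maze.sense dir→south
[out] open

>>> stack.push x→south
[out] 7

>>> maze.move dir→south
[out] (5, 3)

>>> maze.sense dir→west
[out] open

>>> stack.push x→west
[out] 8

>>> maze.move dir→west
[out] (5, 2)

>>> maze.sense dir→north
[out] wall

>>> maze.sense dir→west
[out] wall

>>> stack.pop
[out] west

>>> maze.move dir→east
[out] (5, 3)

>>> maze.sense dir→east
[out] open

>>> stack.push x→east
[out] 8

>>> maze.move dir→east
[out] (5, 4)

>>> maze.sense dir→north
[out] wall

>>> maze.sense dir→east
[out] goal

>>> maze.move dir→east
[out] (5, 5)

Answer: (5, 5)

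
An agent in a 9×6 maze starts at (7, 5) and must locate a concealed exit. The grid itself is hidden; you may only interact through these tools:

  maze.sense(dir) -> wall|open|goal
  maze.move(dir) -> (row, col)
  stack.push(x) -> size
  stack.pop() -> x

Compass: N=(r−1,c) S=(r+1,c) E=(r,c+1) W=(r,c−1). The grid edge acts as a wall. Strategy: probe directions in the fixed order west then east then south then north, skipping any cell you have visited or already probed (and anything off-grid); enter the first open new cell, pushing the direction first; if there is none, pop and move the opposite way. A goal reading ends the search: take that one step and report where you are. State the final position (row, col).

~$ sense west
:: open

~$ push west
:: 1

~$ move west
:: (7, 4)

~$ sense west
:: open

~$ push west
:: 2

~$ move west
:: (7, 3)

~$ sense west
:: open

~$ push west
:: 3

~$ move west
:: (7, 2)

~$ sense west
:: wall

~$ sense south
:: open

~$ push south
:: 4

~$ move south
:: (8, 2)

~$ sense west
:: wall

~$ sense east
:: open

~$ push east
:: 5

~$ move east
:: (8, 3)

~$ sense east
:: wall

~$ pop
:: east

~$ move west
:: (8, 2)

~$ pop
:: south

~$ move north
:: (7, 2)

~$ sense north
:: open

~$ push north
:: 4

~$ move north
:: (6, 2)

~$ sense west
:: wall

~$ sense east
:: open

~$ push east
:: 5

~$ move east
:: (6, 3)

~$ sense east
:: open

~$ push east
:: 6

~$ move east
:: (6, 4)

~$ sense east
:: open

~$ push east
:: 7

~$ move east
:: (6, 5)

~$ sense north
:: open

~$ push north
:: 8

~$ move north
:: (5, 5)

~$ sense west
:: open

~$ push west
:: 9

~$ move west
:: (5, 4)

~$ sense west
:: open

~$ push west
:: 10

~$ move west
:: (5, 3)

~$ sense west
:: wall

~$ sense north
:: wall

~$ pop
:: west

~$ move east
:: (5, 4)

~$ sense north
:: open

~$ push north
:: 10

~$ move north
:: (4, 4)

~$ sense east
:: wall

~$ sense north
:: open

~$ push north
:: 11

~$ move north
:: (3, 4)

~$ sense west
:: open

~$ push west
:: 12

~$ move west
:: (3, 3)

~$ sense west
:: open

~$ push west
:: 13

~$ move west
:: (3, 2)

~$ sense west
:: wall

~$ sense south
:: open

~$ push south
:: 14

~$ move south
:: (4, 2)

~$ sense west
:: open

~$ push west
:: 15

~$ move west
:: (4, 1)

~$ sense west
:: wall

~$ sense south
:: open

~$ push south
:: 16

~$ move south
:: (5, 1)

~$ sense west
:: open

~$ push west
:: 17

~$ move west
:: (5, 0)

~$ sense south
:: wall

~$ pop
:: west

~$ move east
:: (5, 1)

~$ pop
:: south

~$ move north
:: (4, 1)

~$ pop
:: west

~$ move east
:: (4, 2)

~$ pop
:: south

~$ move north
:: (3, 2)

~$ sense north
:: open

~$ push north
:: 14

~$ move north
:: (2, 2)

~$ sense west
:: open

~$ push west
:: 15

~$ move west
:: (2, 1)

~$ sense west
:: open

~$ push west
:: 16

~$ move west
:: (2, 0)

~$ sense south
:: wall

~$ sense north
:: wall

~$ pop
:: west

~$ move east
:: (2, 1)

~$ sense north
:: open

~$ push north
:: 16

~$ move north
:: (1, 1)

~$ sense east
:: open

~$ push east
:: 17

~$ move east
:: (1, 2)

~$ sense east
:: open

~$ push east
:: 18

~$ move east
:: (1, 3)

~$ sense east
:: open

~$ push east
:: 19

~$ move east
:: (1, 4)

~$ sense east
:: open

~$ push east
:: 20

~$ move east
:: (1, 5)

~$ sense south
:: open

~$ push south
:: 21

~$ move south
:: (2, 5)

~$ sense west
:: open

~$ push west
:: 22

~$ move west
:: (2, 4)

~$ sense west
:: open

~$ push west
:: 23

~$ move west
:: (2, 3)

~$ pop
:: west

~$ move east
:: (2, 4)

~$ pop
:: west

~$ move east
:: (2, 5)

~$ sense south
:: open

~$ push south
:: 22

~$ move south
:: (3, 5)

~$ pop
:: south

~$ move north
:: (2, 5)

~$ pop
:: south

~$ move north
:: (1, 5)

~$ sense north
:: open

~$ push north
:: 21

~$ move north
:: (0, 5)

~$ sense west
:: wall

~$ pop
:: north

~$ move south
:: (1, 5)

~$ pop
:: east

~$ move west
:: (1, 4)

~$ pop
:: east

~$ move west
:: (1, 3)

~$ sense north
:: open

~$ push north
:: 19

~$ move north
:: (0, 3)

~$ sense west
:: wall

~$ pop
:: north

~$ move south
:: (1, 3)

~$ pop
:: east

~$ move west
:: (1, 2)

~$ pop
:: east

~$ move west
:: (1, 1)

~$ sense north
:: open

~$ push north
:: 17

~$ move north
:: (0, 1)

~$ sense west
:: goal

~$ move west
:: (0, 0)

Answer: (0, 0)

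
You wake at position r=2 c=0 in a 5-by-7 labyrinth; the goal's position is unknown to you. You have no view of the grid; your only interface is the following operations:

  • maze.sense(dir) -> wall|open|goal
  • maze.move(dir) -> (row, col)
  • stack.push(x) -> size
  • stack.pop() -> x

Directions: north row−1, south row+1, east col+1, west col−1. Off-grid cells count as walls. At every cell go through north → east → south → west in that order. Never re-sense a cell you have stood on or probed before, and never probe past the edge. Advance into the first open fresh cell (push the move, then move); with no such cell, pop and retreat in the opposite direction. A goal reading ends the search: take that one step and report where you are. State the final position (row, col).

Next I call maze.sense passing dir: north, and observe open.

I run stack.push passing x: north, and see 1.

I invoke maze.move passing dir: north, giving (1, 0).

I run maze.sense passing dir: north, and observe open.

I try stack.push passing x: north, : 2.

I call maze.move passing dir: north, and see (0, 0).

Using maze.sense passing dir: east, and see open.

I run stack.push passing x: east, → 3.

I call maze.move passing dir: east, and see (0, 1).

I call maze.sense passing dir: east, : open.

I call stack.push passing x: east, yielding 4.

Then maze.move passing dir: east, : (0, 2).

I use maze.sense passing dir: east, and get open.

Next I call stack.push passing x: east, yielding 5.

I call maze.move passing dir: east, : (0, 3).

I run maze.sense passing dir: east, and see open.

I try stack.push passing x: east, → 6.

I invoke maze.move passing dir: east, : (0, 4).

Calling maze.sense passing dir: east, and get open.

Calling stack.push passing x: east, : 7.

I invoke maze.move passing dir: east, yielding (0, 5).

I try maze.sense passing dir: east, giving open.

Calling stack.push passing x: east, → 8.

I try maze.move passing dir: east, and get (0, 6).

Next I call maze.sense passing dir: south, which returns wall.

Using stack.pop(), : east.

Calling maze.move passing dir: west, and observe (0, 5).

Calling maze.sense passing dir: south, and get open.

Then stack.push passing x: south, : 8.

I run maze.move passing dir: south, giving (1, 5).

Now I run maze.sense passing dir: south, yielding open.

I run stack.push passing x: south, — result: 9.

I use maze.move passing dir: south, yielding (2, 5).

Calling maze.sense passing dir: east, : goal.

I use maze.move passing dir: east, which returns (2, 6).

Answer: (2, 6)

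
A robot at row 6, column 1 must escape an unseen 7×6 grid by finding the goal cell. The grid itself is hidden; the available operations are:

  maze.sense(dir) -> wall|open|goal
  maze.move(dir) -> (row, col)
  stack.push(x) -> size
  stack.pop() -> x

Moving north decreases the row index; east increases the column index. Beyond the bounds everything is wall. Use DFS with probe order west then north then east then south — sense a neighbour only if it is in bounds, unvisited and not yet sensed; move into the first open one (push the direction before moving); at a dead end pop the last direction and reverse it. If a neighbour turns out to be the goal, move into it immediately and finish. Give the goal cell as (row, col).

~$ sense dir=west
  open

~$ push x=west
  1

~$ move dir=west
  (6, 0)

~$ sense dir=north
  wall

~$ pop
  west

~$ move dir=east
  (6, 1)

~$ sense dir=north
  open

~$ push x=north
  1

~$ move dir=north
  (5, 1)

~$ sense dir=north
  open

~$ push x=north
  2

~$ move dir=north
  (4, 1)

~$ sense dir=west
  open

~$ push x=west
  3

~$ move dir=west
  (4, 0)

~$ sense dir=north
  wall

~$ pop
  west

~$ move dir=east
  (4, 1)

~$ sense dir=north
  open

~$ push x=north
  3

~$ move dir=north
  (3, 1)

~$ sense dir=north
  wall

~$ sense dir=east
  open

~$ push x=east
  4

~$ move dir=east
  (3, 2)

~$ sense dir=north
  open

~$ push x=north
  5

~$ move dir=north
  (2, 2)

~$ sense dir=north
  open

~$ push x=north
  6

~$ move dir=north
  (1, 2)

~$ sense dir=west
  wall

~$ sense dir=north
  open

~$ push x=north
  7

~$ move dir=north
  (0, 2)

~$ sense dir=west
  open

~$ push x=west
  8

~$ move dir=west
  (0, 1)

~$ sense dir=west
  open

~$ push x=west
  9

~$ move dir=west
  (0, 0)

~$ sense dir=south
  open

~$ push x=south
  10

~$ move dir=south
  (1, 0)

~$ sense dir=south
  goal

~$ move dir=south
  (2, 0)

Answer: (2, 0)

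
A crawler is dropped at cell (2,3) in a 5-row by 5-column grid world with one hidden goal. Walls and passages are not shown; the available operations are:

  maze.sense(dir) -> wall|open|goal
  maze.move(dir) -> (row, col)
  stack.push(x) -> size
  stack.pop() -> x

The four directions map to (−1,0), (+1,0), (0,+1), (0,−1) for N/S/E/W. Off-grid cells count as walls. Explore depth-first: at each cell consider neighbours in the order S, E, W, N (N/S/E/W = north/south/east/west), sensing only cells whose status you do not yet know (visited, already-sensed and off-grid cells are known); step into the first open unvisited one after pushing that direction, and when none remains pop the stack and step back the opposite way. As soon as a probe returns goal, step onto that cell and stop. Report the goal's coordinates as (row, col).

Do: maze.sense[dir=south]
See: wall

Do: maze.sense[dir=east]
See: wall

Do: maze.sense[dir=west]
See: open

Do: stack.push[x=west]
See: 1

Do: maze.move[dir=west]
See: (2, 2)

Do: maze.sense[dir=south]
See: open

Do: stack.push[x=south]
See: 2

Do: maze.move[dir=south]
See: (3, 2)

Do: maze.sense[dir=south]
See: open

Do: stack.push[x=south]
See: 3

Do: maze.move[dir=south]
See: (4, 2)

Do: maze.sense[dir=east]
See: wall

Do: maze.sense[dir=west]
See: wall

Do: stack.pop[]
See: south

Do: maze.move[dir=north]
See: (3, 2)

Do: maze.sense[dir=west]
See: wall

Do: stack.pop[]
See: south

Do: maze.move[dir=north]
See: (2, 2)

Do: maze.sense[dir=west]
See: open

Do: stack.push[x=west]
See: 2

Do: maze.move[dir=west]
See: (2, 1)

Do: maze.sense[dir=west]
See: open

Do: stack.push[x=west]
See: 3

Do: maze.move[dir=west]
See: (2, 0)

Do: maze.sense[dir=south]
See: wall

Do: maze.sense[dir=north]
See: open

Do: stack.push[x=north]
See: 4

Do: maze.move[dir=north]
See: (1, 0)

Do: maze.sense[dir=east]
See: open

Do: stack.push[x=east]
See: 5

Do: maze.move[dir=east]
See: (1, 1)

Do: maze.sense[dir=east]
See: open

Do: stack.push[x=east]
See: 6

Do: maze.move[dir=east]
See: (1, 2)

Do: maze.sense[dir=east]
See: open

Do: stack.push[x=east]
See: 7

Do: maze.move[dir=east]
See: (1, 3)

Do: maze.sense[dir=east]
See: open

Do: stack.push[x=east]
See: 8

Do: maze.move[dir=east]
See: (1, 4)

Do: maze.sense[dir=north]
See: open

Do: stack.push[x=north]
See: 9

Do: maze.move[dir=north]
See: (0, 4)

Do: maze.sense[dir=west]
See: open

Do: stack.push[x=west]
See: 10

Do: maze.move[dir=west]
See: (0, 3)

Do: maze.sense[dir=west]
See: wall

Do: stack.pop[]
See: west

Do: maze.move[dir=east]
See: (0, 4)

Do: stack.pop[]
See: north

Do: maze.move[dir=south]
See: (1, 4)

Do: stack.pop[]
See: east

Do: maze.move[dir=west]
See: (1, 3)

Do: stack.pop[]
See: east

Do: maze.move[dir=west]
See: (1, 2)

Do: stack.pop[]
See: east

Do: maze.move[dir=west]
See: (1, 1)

Do: maze.sense[dir=north]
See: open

Do: stack.push[x=north]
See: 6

Do: maze.move[dir=north]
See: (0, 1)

Do: maze.sense[dir=west]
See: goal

Do: maze.move[dir=west]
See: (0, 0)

Answer: (0, 0)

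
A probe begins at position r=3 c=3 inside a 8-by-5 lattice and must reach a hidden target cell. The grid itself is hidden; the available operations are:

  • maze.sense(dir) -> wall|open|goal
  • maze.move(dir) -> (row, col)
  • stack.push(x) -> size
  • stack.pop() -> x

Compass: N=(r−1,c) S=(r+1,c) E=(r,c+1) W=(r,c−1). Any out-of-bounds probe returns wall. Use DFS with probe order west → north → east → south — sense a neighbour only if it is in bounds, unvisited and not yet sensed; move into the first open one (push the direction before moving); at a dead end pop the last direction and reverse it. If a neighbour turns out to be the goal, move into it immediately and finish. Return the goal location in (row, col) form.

==> sense(dir: west)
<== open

==> push(x: west)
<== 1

==> move(dir: west)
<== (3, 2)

==> sense(dir: west)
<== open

==> push(x: west)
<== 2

==> move(dir: west)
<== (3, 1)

==> sense(dir: west)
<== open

==> push(x: west)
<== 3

==> move(dir: west)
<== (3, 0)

==> sense(dir: north)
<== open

==> push(x: north)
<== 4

==> move(dir: north)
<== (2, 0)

==> sense(dir: north)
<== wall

==> sense(dir: east)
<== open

==> push(x: east)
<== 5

==> move(dir: east)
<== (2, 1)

==> sense(dir: north)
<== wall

==> sense(dir: east)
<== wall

==> pop()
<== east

==> move(dir: west)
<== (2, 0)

==> pop()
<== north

==> move(dir: south)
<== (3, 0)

==> sense(dir: south)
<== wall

==> pop()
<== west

==> move(dir: east)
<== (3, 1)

==> sense(dir: south)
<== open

==> push(x: south)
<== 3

==> move(dir: south)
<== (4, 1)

==> sense(dir: east)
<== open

==> push(x: east)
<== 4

==> move(dir: east)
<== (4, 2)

==> sense(dir: east)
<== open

==> push(x: east)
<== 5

==> move(dir: east)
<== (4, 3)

==> sense(dir: east)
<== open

==> push(x: east)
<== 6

==> move(dir: east)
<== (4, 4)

==> sense(dir: north)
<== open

==> push(x: north)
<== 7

==> move(dir: north)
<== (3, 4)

==> sense(dir: north)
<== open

==> push(x: north)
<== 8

==> move(dir: north)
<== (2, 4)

==> sense(dir: west)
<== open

==> push(x: west)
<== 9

==> move(dir: west)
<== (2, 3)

==> sense(dir: north)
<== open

==> push(x: north)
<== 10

==> move(dir: north)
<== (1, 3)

==> sense(dir: west)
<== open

==> push(x: west)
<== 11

==> move(dir: west)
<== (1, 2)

==> sense(dir: north)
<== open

==> push(x: north)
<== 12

==> move(dir: north)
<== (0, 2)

==> sense(dir: west)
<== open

==> push(x: west)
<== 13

==> move(dir: west)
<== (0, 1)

==> sense(dir: west)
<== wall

==> pop()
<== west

==> move(dir: east)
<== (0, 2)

==> sense(dir: east)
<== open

==> push(x: east)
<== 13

==> move(dir: east)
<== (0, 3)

==> sense(dir: east)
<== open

==> push(x: east)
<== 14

==> move(dir: east)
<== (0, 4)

==> sense(dir: south)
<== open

==> push(x: south)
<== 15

==> move(dir: south)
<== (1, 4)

==> pop()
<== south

==> move(dir: north)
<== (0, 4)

==> pop()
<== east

==> move(dir: west)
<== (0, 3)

==> pop()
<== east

==> move(dir: west)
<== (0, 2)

==> pop()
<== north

==> move(dir: south)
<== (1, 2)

==> pop()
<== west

==> move(dir: east)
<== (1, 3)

==> pop()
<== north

==> move(dir: south)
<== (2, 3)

==> pop()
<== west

==> move(dir: east)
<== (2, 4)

==> pop()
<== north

==> move(dir: south)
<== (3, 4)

==> pop()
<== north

==> move(dir: south)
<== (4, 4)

==> sense(dir: south)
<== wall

==> pop()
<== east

==> move(dir: west)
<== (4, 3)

==> sense(dir: south)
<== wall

==> pop()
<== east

==> move(dir: west)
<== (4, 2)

==> sense(dir: south)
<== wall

==> pop()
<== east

==> move(dir: west)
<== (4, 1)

==> sense(dir: south)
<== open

==> push(x: south)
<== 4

==> move(dir: south)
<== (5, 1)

==> sense(dir: west)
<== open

==> push(x: west)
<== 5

==> move(dir: west)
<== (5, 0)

==> sense(dir: south)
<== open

==> push(x: south)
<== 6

==> move(dir: south)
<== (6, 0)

==> sense(dir: east)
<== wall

==> sense(dir: south)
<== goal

==> move(dir: south)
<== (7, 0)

Answer: (7, 0)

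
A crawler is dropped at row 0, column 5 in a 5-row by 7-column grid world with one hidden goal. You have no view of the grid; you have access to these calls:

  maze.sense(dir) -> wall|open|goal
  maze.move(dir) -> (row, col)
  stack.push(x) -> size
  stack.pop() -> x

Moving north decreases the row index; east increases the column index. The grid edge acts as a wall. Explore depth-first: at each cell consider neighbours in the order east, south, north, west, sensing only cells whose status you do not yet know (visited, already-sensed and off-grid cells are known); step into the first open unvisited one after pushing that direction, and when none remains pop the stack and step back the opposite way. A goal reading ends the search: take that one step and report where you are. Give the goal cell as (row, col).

→ maze.sense(dir='east')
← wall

→ maze.sense(dir='south')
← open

→ stack.push(x='south')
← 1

→ maze.move(dir='south')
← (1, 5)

→ maze.sense(dir='east')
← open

→ stack.push(x='east')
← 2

→ maze.move(dir='east')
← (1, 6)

→ maze.sense(dir='south')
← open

→ stack.push(x='south')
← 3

→ maze.move(dir='south')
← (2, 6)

→ maze.sense(dir='south')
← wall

→ maze.sense(dir='west')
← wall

→ stack.pop()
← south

→ maze.move(dir='north')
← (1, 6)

→ stack.pop()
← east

→ maze.move(dir='west')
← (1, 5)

→ maze.sense(dir='west')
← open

→ stack.push(x='west')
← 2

→ maze.move(dir='west')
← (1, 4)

→ maze.sense(dir='south')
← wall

→ maze.sense(dir='north')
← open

→ stack.push(x='north')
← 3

→ maze.move(dir='north')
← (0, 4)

→ maze.sense(dir='west')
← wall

→ stack.pop()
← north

→ maze.move(dir='south')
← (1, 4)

→ maze.sense(dir='west')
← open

→ stack.push(x='west')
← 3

→ maze.move(dir='west')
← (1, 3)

→ maze.sense(dir='south')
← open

→ stack.push(x='south')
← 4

→ maze.move(dir='south')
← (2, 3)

→ maze.sense(dir='south')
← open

→ stack.push(x='south')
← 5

→ maze.move(dir='south')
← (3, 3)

→ maze.sense(dir='east')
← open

→ stack.push(x='east')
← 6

→ maze.move(dir='east')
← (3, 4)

→ maze.sense(dir='east')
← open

→ stack.push(x='east')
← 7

→ maze.move(dir='east')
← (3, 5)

→ maze.sense(dir='south')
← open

→ stack.push(x='south')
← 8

→ maze.move(dir='south')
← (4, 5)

→ maze.sense(dir='east')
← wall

→ maze.sense(dir='west')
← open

→ stack.push(x='west')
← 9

→ maze.move(dir='west')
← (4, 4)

→ maze.sense(dir='west')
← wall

→ stack.pop()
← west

→ maze.move(dir='east')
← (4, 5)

→ stack.pop()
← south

→ maze.move(dir='north')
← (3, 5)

→ stack.pop()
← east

→ maze.move(dir='west')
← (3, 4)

→ stack.pop()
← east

→ maze.move(dir='west')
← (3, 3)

→ maze.sense(dir='west')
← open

→ stack.push(x='west')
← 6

→ maze.move(dir='west')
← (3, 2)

→ maze.sense(dir='south')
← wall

→ maze.sense(dir='north')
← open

→ stack.push(x='north')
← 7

→ maze.move(dir='north')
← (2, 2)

→ maze.sense(dir='north')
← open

→ stack.push(x='north')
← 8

→ maze.move(dir='north')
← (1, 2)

→ maze.sense(dir='north')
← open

→ stack.push(x='north')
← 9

→ maze.move(dir='north')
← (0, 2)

→ maze.sense(dir='west')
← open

→ stack.push(x='west')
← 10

→ maze.move(dir='west')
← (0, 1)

→ maze.sense(dir='south')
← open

→ stack.push(x='south')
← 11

→ maze.move(dir='south')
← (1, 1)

→ maze.sense(dir='south')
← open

→ stack.push(x='south')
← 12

→ maze.move(dir='south')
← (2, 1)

→ maze.sense(dir='south')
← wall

→ maze.sense(dir='west')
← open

→ stack.push(x='west')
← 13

→ maze.move(dir='west')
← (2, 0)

→ maze.sense(dir='south')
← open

→ stack.push(x='south')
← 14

→ maze.move(dir='south')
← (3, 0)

→ maze.sense(dir='south')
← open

→ stack.push(x='south')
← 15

→ maze.move(dir='south')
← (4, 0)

→ maze.sense(dir='east')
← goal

→ maze.move(dir='east')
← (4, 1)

Answer: (4, 1)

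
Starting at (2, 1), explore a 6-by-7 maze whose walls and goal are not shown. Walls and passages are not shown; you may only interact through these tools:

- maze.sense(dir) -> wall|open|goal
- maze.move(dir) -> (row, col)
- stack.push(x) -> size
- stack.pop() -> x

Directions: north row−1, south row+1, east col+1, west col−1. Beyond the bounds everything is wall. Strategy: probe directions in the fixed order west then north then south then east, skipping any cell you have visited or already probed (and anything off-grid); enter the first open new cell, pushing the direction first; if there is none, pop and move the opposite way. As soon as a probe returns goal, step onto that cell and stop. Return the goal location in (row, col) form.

> maze.sense dir→west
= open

> stack.push x→west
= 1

> maze.move dir→west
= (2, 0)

> maze.sense dir→north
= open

> stack.push x→north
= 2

> maze.move dir→north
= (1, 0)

> maze.sense dir→north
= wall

> maze.sense dir→east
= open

> stack.push x→east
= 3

> maze.move dir→east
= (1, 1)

> maze.sense dir→north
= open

> stack.push x→north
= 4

> maze.move dir→north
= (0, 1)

> maze.sense dir→east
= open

> stack.push x→east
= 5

> maze.move dir→east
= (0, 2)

> maze.sense dir→south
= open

> stack.push x→south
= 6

> maze.move dir→south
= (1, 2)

> maze.sense dir→south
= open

> stack.push x→south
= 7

> maze.move dir→south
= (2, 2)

> maze.sense dir→south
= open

> stack.push x→south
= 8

> maze.move dir→south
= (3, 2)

> maze.sense dir→west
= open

> stack.push x→west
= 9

> maze.move dir→west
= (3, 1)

> maze.sense dir→west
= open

> stack.push x→west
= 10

> maze.move dir→west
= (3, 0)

> maze.sense dir→south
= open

> stack.push x→south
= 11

> maze.move dir→south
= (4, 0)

> maze.sense dir→south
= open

> stack.push x→south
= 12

> maze.move dir→south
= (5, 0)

> maze.sense dir→east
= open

> stack.push x→east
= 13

> maze.move dir→east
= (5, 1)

> maze.sense dir→north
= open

> stack.push x→north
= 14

> maze.move dir→north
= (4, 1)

> maze.sense dir→east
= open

> stack.push x→east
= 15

> maze.move dir→east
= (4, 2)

> maze.sense dir→south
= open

> stack.push x→south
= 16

> maze.move dir→south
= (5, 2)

> maze.sense dir→east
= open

> stack.push x→east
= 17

> maze.move dir→east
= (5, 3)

> maze.sense dir→north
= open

> stack.push x→north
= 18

> maze.move dir→north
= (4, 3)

> maze.sense dir→north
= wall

> maze.sense dir→east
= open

> stack.push x→east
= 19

> maze.move dir→east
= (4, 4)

> maze.sense dir→north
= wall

> maze.sense dir→south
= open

> stack.push x→south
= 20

> maze.move dir→south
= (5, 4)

> maze.sense dir→east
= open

> stack.push x→east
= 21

> maze.move dir→east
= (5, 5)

> maze.sense dir→north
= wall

> maze.sense dir→east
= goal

> maze.move dir→east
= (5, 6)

Answer: (5, 6)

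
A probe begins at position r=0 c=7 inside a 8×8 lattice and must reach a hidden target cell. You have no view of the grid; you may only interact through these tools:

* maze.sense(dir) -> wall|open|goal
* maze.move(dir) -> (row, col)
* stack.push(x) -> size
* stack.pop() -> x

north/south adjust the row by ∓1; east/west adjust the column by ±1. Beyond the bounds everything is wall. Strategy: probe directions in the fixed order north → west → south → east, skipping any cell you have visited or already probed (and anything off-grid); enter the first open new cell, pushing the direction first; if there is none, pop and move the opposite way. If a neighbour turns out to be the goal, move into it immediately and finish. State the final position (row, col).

I invoke sense(dir='west'), → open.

Now I run push(x='west'), and get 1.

Using move(dir='west'), → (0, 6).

I call sense(dir='west'), which returns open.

Then push(x='west'), which returns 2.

I call move(dir='west'), and observe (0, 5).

I invoke sense(dir='west'), and observe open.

I use push(x='west'), giving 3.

I run move(dir='west'), and get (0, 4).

Next I call sense(dir='west'), which returns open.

Calling push(x='west'), and observe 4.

Invoking move(dir='west'), giving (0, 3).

Now I run sense(dir='west'), yielding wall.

Using sense(dir='south'), → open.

Using push(x='south'), — result: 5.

Now I run move(dir='south'), giving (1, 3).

Using sense(dir='west'), giving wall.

Using sense(dir='south'), → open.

Now I run push(x='south'), → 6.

Now I run move(dir='south'), which returns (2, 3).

I run sense(dir='west'), and observe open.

I try push(x='west'), yielding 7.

I try move(dir='west'), and see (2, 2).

I use sense(dir='west'), and get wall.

Using sense(dir='south'), : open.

Next I call push(x='south'), and get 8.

I run move(dir='south'), and see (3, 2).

Next I call sense(dir='west'), and get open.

I invoke push(x='west'), : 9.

I run move(dir='west'), : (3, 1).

Then sense(dir='west'), and see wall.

Using sense(dir='south'), — result: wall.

I run pop(), which returns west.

I try move(dir='east'), yielding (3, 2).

I invoke sense(dir='south'), → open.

Invoking push(x='south'), → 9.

I invoke move(dir='south'), and get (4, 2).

I call sense(dir='south'), and observe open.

I invoke push(x='south'), — result: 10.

Now I run move(dir='south'), which returns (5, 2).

I call sense(dir='west'), and see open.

Invoking push(x='west'), : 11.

Invoking move(dir='west'), : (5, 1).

Calling sense(dir='west'), yielding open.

I try push(x='west'), yielding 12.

Invoking move(dir='west'), and get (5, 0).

Now I run sense(dir='north'), which returns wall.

I try sense(dir='south'), and get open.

Next I call push(x='south'), → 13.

Then move(dir='south'), and get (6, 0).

Now I run sense(dir='south'), and get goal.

I invoke move(dir='south'), which returns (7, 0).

Answer: (7, 0)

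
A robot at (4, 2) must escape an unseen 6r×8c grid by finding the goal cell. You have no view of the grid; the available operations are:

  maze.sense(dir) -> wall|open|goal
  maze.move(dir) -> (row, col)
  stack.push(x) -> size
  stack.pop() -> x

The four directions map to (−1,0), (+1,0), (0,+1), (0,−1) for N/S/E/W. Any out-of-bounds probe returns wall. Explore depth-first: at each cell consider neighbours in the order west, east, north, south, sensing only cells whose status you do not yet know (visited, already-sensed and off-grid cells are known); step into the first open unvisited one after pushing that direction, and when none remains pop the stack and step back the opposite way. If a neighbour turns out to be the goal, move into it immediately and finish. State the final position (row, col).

[in] sense dir=west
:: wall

[in] sense dir=east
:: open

[in] push x=east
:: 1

[in] move dir=east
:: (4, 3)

[in] sense dir=east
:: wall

[in] sense dir=north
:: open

[in] push x=north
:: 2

[in] move dir=north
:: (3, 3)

[in] sense dir=west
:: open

[in] push x=west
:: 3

[in] move dir=west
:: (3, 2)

[in] sense dir=west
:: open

[in] push x=west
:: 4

[in] move dir=west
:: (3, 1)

[in] sense dir=west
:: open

[in] push x=west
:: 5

[in] move dir=west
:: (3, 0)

[in] sense dir=north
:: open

[in] push x=north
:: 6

[in] move dir=north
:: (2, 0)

[in] sense dir=east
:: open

[in] push x=east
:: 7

[in] move dir=east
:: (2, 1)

[in] sense dir=east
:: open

[in] push x=east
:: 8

[in] move dir=east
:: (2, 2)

[in] sense dir=east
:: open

[in] push x=east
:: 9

[in] move dir=east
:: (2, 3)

[in] sense dir=east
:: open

[in] push x=east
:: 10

[in] move dir=east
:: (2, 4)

[in] sense dir=east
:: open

[in] push x=east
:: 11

[in] move dir=east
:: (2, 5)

[in] sense dir=east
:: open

[in] push x=east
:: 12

[in] move dir=east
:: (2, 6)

[in] sense dir=east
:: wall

[in] sense dir=north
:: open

[in] push x=north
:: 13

[in] move dir=north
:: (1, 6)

[in] sense dir=west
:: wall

[in] sense dir=east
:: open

[in] push x=east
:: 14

[in] move dir=east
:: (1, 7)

[in] sense dir=north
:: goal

[in] move dir=north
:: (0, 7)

Answer: (0, 7)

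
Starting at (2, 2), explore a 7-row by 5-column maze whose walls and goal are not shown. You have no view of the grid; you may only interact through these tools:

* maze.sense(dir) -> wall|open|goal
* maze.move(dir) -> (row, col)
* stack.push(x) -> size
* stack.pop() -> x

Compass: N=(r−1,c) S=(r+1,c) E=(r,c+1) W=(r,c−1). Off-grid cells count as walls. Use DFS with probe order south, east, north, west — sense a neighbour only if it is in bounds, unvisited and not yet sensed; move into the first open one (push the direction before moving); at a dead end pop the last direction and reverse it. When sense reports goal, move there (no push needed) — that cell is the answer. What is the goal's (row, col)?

-> maze.sense(dir=south)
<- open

-> stack.push(x=south)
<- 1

-> maze.move(dir=south)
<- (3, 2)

-> maze.sense(dir=south)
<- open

-> stack.push(x=south)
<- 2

-> maze.move(dir=south)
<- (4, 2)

-> maze.sense(dir=south)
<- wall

-> maze.sense(dir=east)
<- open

-> stack.push(x=east)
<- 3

-> maze.move(dir=east)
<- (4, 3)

-> maze.sense(dir=south)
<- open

-> stack.push(x=south)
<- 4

-> maze.move(dir=south)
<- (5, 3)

-> maze.sense(dir=south)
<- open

-> stack.push(x=south)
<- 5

-> maze.move(dir=south)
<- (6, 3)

-> maze.sense(dir=east)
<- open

-> stack.push(x=east)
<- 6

-> maze.move(dir=east)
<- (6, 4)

-> maze.sense(dir=north)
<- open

-> stack.push(x=north)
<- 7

-> maze.move(dir=north)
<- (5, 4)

-> maze.sense(dir=north)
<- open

-> stack.push(x=north)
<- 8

-> maze.move(dir=north)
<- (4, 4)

-> maze.sense(dir=north)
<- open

-> stack.push(x=north)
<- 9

-> maze.move(dir=north)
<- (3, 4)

-> maze.sense(dir=north)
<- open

-> stack.push(x=north)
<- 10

-> maze.move(dir=north)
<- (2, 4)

-> maze.sense(dir=north)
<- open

-> stack.push(x=north)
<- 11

-> maze.move(dir=north)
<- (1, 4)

-> maze.sense(dir=north)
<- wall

-> maze.sense(dir=west)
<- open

-> stack.push(x=west)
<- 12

-> maze.move(dir=west)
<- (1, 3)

-> maze.sense(dir=south)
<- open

-> stack.push(x=south)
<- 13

-> maze.move(dir=south)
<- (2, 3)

-> maze.sense(dir=south)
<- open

-> stack.push(x=south)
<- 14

-> maze.move(dir=south)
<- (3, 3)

-> stack.pop()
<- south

-> maze.move(dir=north)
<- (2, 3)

-> stack.pop()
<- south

-> maze.move(dir=north)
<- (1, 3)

-> maze.sense(dir=north)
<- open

-> stack.push(x=north)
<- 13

-> maze.move(dir=north)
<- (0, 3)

-> maze.sense(dir=west)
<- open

-> stack.push(x=west)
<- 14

-> maze.move(dir=west)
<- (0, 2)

-> maze.sense(dir=south)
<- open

-> stack.push(x=south)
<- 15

-> maze.move(dir=south)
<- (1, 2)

-> maze.sense(dir=west)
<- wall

-> stack.pop()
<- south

-> maze.move(dir=north)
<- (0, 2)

-> maze.sense(dir=west)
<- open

-> stack.push(x=west)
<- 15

-> maze.move(dir=west)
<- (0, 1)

-> maze.sense(dir=west)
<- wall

-> stack.pop()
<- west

-> maze.move(dir=east)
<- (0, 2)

-> stack.pop()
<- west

-> maze.move(dir=east)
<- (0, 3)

-> stack.pop()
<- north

-> maze.move(dir=south)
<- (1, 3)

-> stack.pop()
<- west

-> maze.move(dir=east)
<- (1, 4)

-> stack.pop()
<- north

-> maze.move(dir=south)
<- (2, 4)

-> stack.pop()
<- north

-> maze.move(dir=south)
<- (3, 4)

-> stack.pop()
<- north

-> maze.move(dir=south)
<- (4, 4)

-> stack.pop()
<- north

-> maze.move(dir=south)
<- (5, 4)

-> stack.pop()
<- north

-> maze.move(dir=south)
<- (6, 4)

-> stack.pop()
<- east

-> maze.move(dir=west)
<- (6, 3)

-> maze.sense(dir=west)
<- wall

-> stack.pop()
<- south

-> maze.move(dir=north)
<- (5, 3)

-> stack.pop()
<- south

-> maze.move(dir=north)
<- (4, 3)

-> stack.pop()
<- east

-> maze.move(dir=west)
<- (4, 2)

-> maze.sense(dir=west)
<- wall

-> stack.pop()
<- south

-> maze.move(dir=north)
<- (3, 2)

-> maze.sense(dir=west)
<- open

-> stack.push(x=west)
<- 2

-> maze.move(dir=west)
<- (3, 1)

-> maze.sense(dir=north)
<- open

-> stack.push(x=north)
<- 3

-> maze.move(dir=north)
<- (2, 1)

-> maze.sense(dir=west)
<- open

-> stack.push(x=west)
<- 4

-> maze.move(dir=west)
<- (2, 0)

-> maze.sense(dir=south)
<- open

-> stack.push(x=south)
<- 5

-> maze.move(dir=south)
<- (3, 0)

-> maze.sense(dir=south)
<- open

-> stack.push(x=south)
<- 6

-> maze.move(dir=south)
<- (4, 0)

-> maze.sense(dir=south)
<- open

-> stack.push(x=south)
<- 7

-> maze.move(dir=south)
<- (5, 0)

-> maze.sense(dir=south)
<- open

-> stack.push(x=south)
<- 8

-> maze.move(dir=south)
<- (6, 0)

-> maze.sense(dir=east)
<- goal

-> maze.move(dir=east)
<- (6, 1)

Answer: (6, 1)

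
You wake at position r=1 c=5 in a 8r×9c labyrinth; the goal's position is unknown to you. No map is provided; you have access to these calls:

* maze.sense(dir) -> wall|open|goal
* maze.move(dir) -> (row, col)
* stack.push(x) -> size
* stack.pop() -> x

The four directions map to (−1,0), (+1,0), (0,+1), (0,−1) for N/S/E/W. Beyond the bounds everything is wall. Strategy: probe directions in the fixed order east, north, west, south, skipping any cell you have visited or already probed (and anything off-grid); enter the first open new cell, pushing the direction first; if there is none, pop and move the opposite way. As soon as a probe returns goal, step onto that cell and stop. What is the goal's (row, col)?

;; sense(dir=east) ~> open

;; push(x=east) ~> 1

;; move(dir=east) ~> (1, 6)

;; sense(dir=east) ~> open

;; push(x=east) ~> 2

;; move(dir=east) ~> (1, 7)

;; sense(dir=east) ~> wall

;; sense(dir=north) ~> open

;; push(x=north) ~> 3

;; move(dir=north) ~> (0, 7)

;; sense(dir=east) ~> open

;; push(x=east) ~> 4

;; move(dir=east) ~> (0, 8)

;; pop() ~> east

;; move(dir=west) ~> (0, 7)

;; sense(dir=west) ~> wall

;; pop() ~> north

;; move(dir=south) ~> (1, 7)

;; sense(dir=south) ~> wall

;; pop() ~> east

;; move(dir=west) ~> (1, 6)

;; sense(dir=south) ~> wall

;; pop() ~> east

;; move(dir=west) ~> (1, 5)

;; sense(dir=north) ~> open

;; push(x=north) ~> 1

;; move(dir=north) ~> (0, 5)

;; sense(dir=west) ~> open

;; push(x=west) ~> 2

;; move(dir=west) ~> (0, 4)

;; sense(dir=west) ~> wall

;; sense(dir=south) ~> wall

;; pop() ~> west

;; move(dir=east) ~> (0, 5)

;; pop() ~> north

;; move(dir=south) ~> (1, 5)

;; sense(dir=south) ~> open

;; push(x=south) ~> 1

;; move(dir=south) ~> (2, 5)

;; sense(dir=west) ~> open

;; push(x=west) ~> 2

;; move(dir=west) ~> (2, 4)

;; sense(dir=west) ~> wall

;; sense(dir=south) ~> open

;; push(x=south) ~> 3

;; move(dir=south) ~> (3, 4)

;; sense(dir=east) ~> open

;; push(x=east) ~> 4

;; move(dir=east) ~> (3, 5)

;; sense(dir=east) ~> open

;; push(x=east) ~> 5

;; move(dir=east) ~> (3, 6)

;; sense(dir=east) ~> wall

;; sense(dir=south) ~> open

;; push(x=south) ~> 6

;; move(dir=south) ~> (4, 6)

;; sense(dir=east) ~> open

;; push(x=east) ~> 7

;; move(dir=east) ~> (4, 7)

;; sense(dir=east) ~> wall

;; sense(dir=south) ~> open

;; push(x=south) ~> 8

;; move(dir=south) ~> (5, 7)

;; sense(dir=east) ~> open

;; push(x=east) ~> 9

;; move(dir=east) ~> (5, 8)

;; sense(dir=south) ~> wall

;; pop() ~> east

;; move(dir=west) ~> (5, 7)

;; sense(dir=west) ~> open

;; push(x=west) ~> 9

;; move(dir=west) ~> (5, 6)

;; sense(dir=west) ~> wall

;; sense(dir=south) ~> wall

;; pop() ~> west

;; move(dir=east) ~> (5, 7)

;; sense(dir=south) ~> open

;; push(x=south) ~> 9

;; move(dir=south) ~> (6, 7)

;; sense(dir=south) ~> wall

;; pop() ~> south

;; move(dir=north) ~> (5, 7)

;; pop() ~> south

;; move(dir=north) ~> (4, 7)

;; pop() ~> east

;; move(dir=west) ~> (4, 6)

;; sense(dir=west) ~> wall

;; pop() ~> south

;; move(dir=north) ~> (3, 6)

;; pop() ~> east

;; move(dir=west) ~> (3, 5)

;; pop() ~> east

;; move(dir=west) ~> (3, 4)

;; sense(dir=west) ~> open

;; push(x=west) ~> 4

;; move(dir=west) ~> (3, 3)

;; sense(dir=west) ~> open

;; push(x=west) ~> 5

;; move(dir=west) ~> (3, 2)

;; sense(dir=north) ~> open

;; push(x=north) ~> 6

;; move(dir=north) ~> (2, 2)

;; sense(dir=north) ~> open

;; push(x=north) ~> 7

;; move(dir=north) ~> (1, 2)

;; sense(dir=east) ~> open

;; push(x=east) ~> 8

;; move(dir=east) ~> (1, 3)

;; pop() ~> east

;; move(dir=west) ~> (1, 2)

;; sense(dir=north) ~> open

;; push(x=north) ~> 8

;; move(dir=north) ~> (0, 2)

;; sense(dir=west) ~> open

;; push(x=west) ~> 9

;; move(dir=west) ~> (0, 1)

;; sense(dir=west) ~> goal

;; move(dir=west) ~> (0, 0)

Answer: (0, 0)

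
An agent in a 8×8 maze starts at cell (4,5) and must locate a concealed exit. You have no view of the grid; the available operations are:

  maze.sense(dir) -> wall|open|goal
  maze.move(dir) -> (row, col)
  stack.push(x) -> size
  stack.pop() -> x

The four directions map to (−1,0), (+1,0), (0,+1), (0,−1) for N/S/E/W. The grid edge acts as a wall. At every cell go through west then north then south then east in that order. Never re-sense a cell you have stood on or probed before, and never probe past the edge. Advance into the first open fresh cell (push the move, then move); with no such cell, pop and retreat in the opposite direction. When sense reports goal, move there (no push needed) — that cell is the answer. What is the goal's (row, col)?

# 1. maze.sense(west) => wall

# 2. maze.sense(north) => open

# 3. stack.push(north) => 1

# 4. maze.move(north) => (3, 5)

# 5. maze.sense(west) => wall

# 6. maze.sense(north) => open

# 7. stack.push(north) => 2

# 8. maze.move(north) => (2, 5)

# 9. maze.sense(west) => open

# 10. stack.push(west) => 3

# 11. maze.move(west) => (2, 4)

# 12. maze.sense(west) => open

# 13. stack.push(west) => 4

# 14. maze.move(west) => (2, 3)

# 15. maze.sense(west) => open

# 16. stack.push(west) => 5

# 17. maze.move(west) => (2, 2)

# 18. maze.sense(west) => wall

# 19. maze.sense(north) => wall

# 20. maze.sense(south) => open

# 21. stack.push(south) => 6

# 22. maze.move(south) => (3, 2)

# 23. maze.sense(west) => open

# 24. stack.push(west) => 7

# 25. maze.move(west) => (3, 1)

# 26. maze.sense(west) => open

# 27. stack.push(west) => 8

# 28. maze.move(west) => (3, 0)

# 29. maze.sense(north) => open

# 30. stack.push(north) => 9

# 31. maze.move(north) => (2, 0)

# 32. maze.sense(north) => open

# 33. stack.push(north) => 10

# 34. maze.move(north) => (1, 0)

# 35. maze.sense(north) => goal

# 36. maze.move(north) => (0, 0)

Answer: (0, 0)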